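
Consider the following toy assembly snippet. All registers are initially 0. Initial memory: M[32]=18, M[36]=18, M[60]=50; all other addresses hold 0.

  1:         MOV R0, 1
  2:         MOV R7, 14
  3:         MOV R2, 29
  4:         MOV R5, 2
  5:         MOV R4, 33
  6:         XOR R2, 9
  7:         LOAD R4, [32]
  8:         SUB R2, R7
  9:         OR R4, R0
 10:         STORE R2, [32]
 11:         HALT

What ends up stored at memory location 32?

6

MOV R0, 1 → R0=1
MOV R7, 14 → R7=14
MOV R2, 29 → R2=29
MOV R5, 2 → R5=2
MOV R4, 33 → R4=33
XOR R2, 9 → R2=29^9=20
LOAD R4, [32] → R4=M[32]=18
SUB R2, R7 → R2=20-14=6
OR R4, R0 → R4=18|1=19
STORE R2, [32] → M[32]=6
halt.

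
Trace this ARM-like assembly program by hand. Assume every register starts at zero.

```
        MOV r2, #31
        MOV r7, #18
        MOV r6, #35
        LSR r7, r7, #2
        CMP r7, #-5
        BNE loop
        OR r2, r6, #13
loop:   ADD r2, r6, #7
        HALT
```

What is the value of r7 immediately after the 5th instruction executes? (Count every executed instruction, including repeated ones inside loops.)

4

after MOV r2, #31: r2=31
after MOV r7, #18: r7=18
after MOV r6, #35: r6=35
after LSR r7, r7, #2: r7=18>>2=4
CMP r7, #-5  (cmp 4,-5)
After step 5: r7 = 4.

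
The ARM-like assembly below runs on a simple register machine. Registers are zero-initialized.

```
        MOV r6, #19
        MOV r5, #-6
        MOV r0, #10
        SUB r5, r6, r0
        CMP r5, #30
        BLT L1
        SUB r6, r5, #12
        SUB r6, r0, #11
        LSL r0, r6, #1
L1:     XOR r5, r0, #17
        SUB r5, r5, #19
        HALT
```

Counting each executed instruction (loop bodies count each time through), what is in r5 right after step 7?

27

after MOV r6, #19: r6=19
after MOV r5, #-6: r5=-6
after MOV r0, #10: r0=10
after SUB r5, r6, r0: r5=19-10=9
CMP r5, #30  (cmp 9,30)
BLT L1: taken
after XOR r5, r0, #17: r5=10^17=27
After step 7: r5 = 27.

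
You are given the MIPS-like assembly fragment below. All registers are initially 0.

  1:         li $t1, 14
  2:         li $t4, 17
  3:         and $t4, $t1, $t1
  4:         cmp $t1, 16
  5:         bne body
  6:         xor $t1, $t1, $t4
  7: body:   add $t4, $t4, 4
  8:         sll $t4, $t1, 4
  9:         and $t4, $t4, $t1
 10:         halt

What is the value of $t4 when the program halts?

0

after li $t1, 14: $t1=14
after li $t4, 17: $t4=17
after and $t4, $t1, $t1: $t4=14&14=14
cmp $t1, 16  (cmp 14,16)
bne body: taken
after add $t4, $t4, 4: $t4=14+4=18
after sll $t4, $t1, 4: $t4=14<<4=224
after and $t4, $t4, $t1: $t4=224&14=0
halt.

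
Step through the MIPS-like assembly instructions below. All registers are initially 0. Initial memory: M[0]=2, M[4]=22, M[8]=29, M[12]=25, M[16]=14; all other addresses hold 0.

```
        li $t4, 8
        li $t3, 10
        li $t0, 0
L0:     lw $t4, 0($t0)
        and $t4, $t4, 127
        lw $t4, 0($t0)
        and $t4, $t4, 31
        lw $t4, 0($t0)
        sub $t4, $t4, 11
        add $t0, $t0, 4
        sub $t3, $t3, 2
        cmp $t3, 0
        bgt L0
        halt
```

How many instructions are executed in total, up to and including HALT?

after li $t4, 8: $t4=8
after li $t3, 10: $t3=10
after li $t0, 0: $t0=0
after lw $t4, 0($t0): $t4=M[0]=2
after and $t4, $t4, 127: $t4=2&127=2
after lw $t4, 0($t0): $t4=M[0]=2
after and $t4, $t4, 31: $t4=2&31=2
after lw $t4, 0($t0): $t4=M[0]=2
after sub $t4, $t4, 11: $t4=2-11=-9
after add $t0, $t0, 4: $t0=0+4=4
after sub $t3, $t3, 2: $t3=10-2=8
cmp $t3, 0  (cmp 8,0)
bgt L0: taken
after lw $t4, 0($t0): $t4=M[4]=22
after and $t4, $t4, 127: $t4=22&127=22
after lw $t4, 0($t0): $t4=M[4]=22
after and $t4, $t4, 31: $t4=22&31=22
after lw $t4, 0($t0): $t4=M[4]=22
after sub $t4, $t4, 11: $t4=22-11=11
after add $t0, $t0, 4: $t0=4+4=8
after sub $t3, $t3, 2: $t3=8-2=6
cmp $t3, 0  (cmp 6,0)
bgt L0: taken
after lw $t4, 0($t0): $t4=M[8]=29
after and $t4, $t4, 127: $t4=29&127=29
after lw $t4, 0($t0): $t4=M[8]=29
after and $t4, $t4, 31: $t4=29&31=29
after lw $t4, 0($t0): $t4=M[8]=29
after sub $t4, $t4, 11: $t4=29-11=18
after add $t0, $t0, 4: $t0=8+4=12
after sub $t3, $t3, 2: $t3=6-2=4
cmp $t3, 0  (cmp 4,0)
bgt L0: taken
after lw $t4, 0($t0): $t4=M[12]=25
after and $t4, $t4, 127: $t4=25&127=25
after lw $t4, 0($t0): $t4=M[12]=25
after and $t4, $t4, 31: $t4=25&31=25
after lw $t4, 0($t0): $t4=M[12]=25
after sub $t4, $t4, 11: $t4=25-11=14
after add $t0, $t0, 4: $t0=12+4=16
after sub $t3, $t3, 2: $t3=4-2=2
cmp $t3, 0  (cmp 2,0)
bgt L0: taken
after lw $t4, 0($t0): $t4=M[16]=14
after and $t4, $t4, 127: $t4=14&127=14
after lw $t4, 0($t0): $t4=M[16]=14
after and $t4, $t4, 31: $t4=14&31=14
after lw $t4, 0($t0): $t4=M[16]=14
after sub $t4, $t4, 11: $t4=14-11=3
after add $t0, $t0, 4: $t0=16+4=20
after sub $t3, $t3, 2: $t3=2-2=0
cmp $t3, 0  (cmp 0,0)
bgt L0: not taken
halt.
Total executed instructions: 54.

54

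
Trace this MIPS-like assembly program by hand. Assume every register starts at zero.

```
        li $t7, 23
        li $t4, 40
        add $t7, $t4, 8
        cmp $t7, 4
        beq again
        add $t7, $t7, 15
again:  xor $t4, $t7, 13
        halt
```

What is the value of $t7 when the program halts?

63

li $t7, 23 → $t7=23
li $t4, 40 → $t4=40
add $t7, $t4, 8 → $t7=40+8=48
cmp $t7, 4  (cmp 48,4)
beq again: not taken
add $t7, $t7, 15 → $t7=48+15=63
xor $t4, $t7, 13 → $t4=63^13=50
halt.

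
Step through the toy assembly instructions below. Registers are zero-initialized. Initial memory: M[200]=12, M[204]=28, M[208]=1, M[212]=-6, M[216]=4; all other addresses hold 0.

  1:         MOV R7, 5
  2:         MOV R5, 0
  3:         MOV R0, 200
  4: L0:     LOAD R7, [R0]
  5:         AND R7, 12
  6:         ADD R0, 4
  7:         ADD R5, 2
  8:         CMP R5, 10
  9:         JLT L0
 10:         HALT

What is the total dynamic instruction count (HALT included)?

R7=5
R5=0
R0=200
R7=M[200]=12
R7=12&12=12
R0=200+4=204
R5=0+2=2
CMP R5, 10  (cmp 2,10)
JLT L0: taken
R7=M[204]=28
R7=28&12=12
R0=204+4=208
R5=2+2=4
CMP R5, 10  (cmp 4,10)
JLT L0: taken
R7=M[208]=1
R7=1&12=0
R0=208+4=212
R5=4+2=6
CMP R5, 10  (cmp 6,10)
JLT L0: taken
R7=M[212]=-6
R7=(-6)&12=8
R0=212+4=216
R5=6+2=8
CMP R5, 10  (cmp 8,10)
JLT L0: taken
R7=M[216]=4
R7=4&12=4
R0=216+4=220
R5=8+2=10
CMP R5, 10  (cmp 10,10)
JLT L0: not taken
halt.
Total executed instructions: 34.

34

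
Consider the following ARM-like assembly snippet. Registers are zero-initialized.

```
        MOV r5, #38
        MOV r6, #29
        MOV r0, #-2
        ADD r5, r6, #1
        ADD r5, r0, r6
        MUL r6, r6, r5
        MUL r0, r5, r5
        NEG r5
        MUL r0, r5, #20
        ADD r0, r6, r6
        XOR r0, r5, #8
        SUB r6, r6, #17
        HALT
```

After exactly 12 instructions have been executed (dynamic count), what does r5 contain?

-27

MOV r5, #38 → r5=38
MOV r6, #29 → r6=29
MOV r0, #-2 → r0=-2
ADD r5, r6, #1 → r5=29+1=30
ADD r5, r0, r6 → r5=(-2)+29=27
MUL r6, r6, r5 → r6=29*27=783
MUL r0, r5, r5 → r0=27*27=729
NEG r5 → r5=-(27)=-27
MUL r0, r5, #20 → r0=(-27)*20=-540
ADD r0, r6, r6 → r0=783+783=1566
XOR r0, r5, #8 → r0=(-27)^8=-19
SUB r6, r6, #17 → r6=783-17=766
After step 12: r5 = -27.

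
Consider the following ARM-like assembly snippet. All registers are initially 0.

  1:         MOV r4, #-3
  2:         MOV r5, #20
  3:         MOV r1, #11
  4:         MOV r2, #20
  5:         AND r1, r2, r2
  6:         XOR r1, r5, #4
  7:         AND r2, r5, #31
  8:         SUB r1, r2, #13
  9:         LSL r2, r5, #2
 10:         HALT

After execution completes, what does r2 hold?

80

MOV r4, #-3 → r4=-3
MOV r5, #20 → r5=20
MOV r1, #11 → r1=11
MOV r2, #20 → r2=20
AND r1, r2, r2 → r1=20&20=20
XOR r1, r5, #4 → r1=20^4=16
AND r2, r5, #31 → r2=20&31=20
SUB r1, r2, #13 → r1=20-13=7
LSL r2, r5, #2 → r2=20<<2=80
halt.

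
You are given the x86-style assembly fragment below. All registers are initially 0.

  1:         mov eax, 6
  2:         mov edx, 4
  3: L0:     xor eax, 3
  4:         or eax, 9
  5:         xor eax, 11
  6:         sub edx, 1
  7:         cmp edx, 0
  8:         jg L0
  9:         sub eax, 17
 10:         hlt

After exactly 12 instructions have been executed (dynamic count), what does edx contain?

2

mov eax, 6 → eax=6
mov edx, 4 → edx=4
xor eax, 3 → eax=6^3=5
or eax, 9 → eax=5|9=13
xor eax, 11 → eax=13^11=6
sub edx, 1 → edx=4-1=3
cmp edx, 0  (cmp 3,0)
jg L0: taken
xor eax, 3 → eax=6^3=5
or eax, 9 → eax=5|9=13
xor eax, 11 → eax=13^11=6
sub edx, 1 → edx=3-1=2
After step 12: edx = 2.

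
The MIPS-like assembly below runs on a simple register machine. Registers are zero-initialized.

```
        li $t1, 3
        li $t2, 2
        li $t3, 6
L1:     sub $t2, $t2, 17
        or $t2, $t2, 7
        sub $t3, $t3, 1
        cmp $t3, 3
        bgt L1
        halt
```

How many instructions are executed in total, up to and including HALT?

19

li $t1, 3 → $t1=3
li $t2, 2 → $t2=2
li $t3, 6 → $t3=6
sub $t2, $t2, 17 → $t2=2-17=-15
or $t2, $t2, 7 → $t2=(-15)|7=-9
sub $t3, $t3, 1 → $t3=6-1=5
cmp $t3, 3  (cmp 5,3)
bgt L1: taken
sub $t2, $t2, 17 → $t2=(-9)-17=-26
or $t2, $t2, 7 → $t2=(-26)|7=-25
sub $t3, $t3, 1 → $t3=5-1=4
cmp $t3, 3  (cmp 4,3)
bgt L1: taken
sub $t2, $t2, 17 → $t2=(-25)-17=-42
or $t2, $t2, 7 → $t2=(-42)|7=-41
sub $t3, $t3, 1 → $t3=4-1=3
cmp $t3, 3  (cmp 3,3)
bgt L1: not taken
halt.
Total executed instructions: 19.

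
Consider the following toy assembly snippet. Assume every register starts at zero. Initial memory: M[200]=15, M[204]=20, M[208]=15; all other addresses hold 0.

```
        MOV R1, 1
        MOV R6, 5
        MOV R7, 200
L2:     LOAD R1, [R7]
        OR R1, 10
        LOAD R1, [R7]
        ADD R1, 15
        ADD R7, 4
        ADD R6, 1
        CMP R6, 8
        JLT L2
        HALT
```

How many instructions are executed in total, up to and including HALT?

R1=1
R6=5
R7=200
R1=M[200]=15
R1=15|10=15
R1=M[200]=15
R1=15+15=30
R7=200+4=204
R6=5+1=6
CMP R6, 8  (cmp 6,8)
JLT L2: taken
R1=M[204]=20
R1=20|10=30
R1=M[204]=20
R1=20+15=35
R7=204+4=208
R6=6+1=7
CMP R6, 8  (cmp 7,8)
JLT L2: taken
R1=M[208]=15
R1=15|10=15
R1=M[208]=15
R1=15+15=30
R7=208+4=212
R6=7+1=8
CMP R6, 8  (cmp 8,8)
JLT L2: not taken
halt.
Total executed instructions: 28.

28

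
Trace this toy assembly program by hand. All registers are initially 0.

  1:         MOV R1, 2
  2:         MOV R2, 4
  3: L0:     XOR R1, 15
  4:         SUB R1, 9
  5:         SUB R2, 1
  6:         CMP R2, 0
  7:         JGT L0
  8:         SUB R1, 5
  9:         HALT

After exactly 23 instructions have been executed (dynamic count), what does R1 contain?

-3

after MOV R1, 2: R1=2
after MOV R2, 4: R2=4
after XOR R1, 15: R1=2^15=13
after SUB R1, 9: R1=13-9=4
after SUB R2, 1: R2=4-1=3
CMP R2, 0  (cmp 3,0)
JGT L0: taken
after XOR R1, 15: R1=4^15=11
after SUB R1, 9: R1=11-9=2
after SUB R2, 1: R2=3-1=2
CMP R2, 0  (cmp 2,0)
JGT L0: taken
after XOR R1, 15: R1=2^15=13
after SUB R1, 9: R1=13-9=4
after SUB R2, 1: R2=2-1=1
CMP R2, 0  (cmp 1,0)
JGT L0: taken
after XOR R1, 15: R1=4^15=11
after SUB R1, 9: R1=11-9=2
after SUB R2, 1: R2=1-1=0
CMP R2, 0  (cmp 0,0)
JGT L0: not taken
after SUB R1, 5: R1=2-5=-3
After step 23: R1 = -3.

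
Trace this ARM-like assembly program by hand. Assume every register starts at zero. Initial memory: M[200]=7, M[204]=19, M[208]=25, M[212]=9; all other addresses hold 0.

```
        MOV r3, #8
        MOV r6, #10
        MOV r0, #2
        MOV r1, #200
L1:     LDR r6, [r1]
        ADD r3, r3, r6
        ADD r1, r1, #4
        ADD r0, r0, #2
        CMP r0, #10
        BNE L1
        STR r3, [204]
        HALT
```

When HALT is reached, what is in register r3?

68

after MOV r3, #8: r3=8
after MOV r6, #10: r6=10
after MOV r0, #2: r0=2
after MOV r1, #200: r1=200
after LDR r6, [r1]: r6=M[200]=7
after ADD r3, r3, r6: r3=8+7=15
after ADD r1, r1, #4: r1=200+4=204
after ADD r0, r0, #2: r0=2+2=4
CMP r0, #10  (cmp 4,10)
BNE L1: taken
after LDR r6, [r1]: r6=M[204]=19
after ADD r3, r3, r6: r3=15+19=34
after ADD r1, r1, #4: r1=204+4=208
after ADD r0, r0, #2: r0=4+2=6
CMP r0, #10  (cmp 6,10)
BNE L1: taken
after LDR r6, [r1]: r6=M[208]=25
after ADD r3, r3, r6: r3=34+25=59
after ADD r1, r1, #4: r1=208+4=212
after ADD r0, r0, #2: r0=6+2=8
CMP r0, #10  (cmp 8,10)
BNE L1: taken
after LDR r6, [r1]: r6=M[212]=9
after ADD r3, r3, r6: r3=59+9=68
after ADD r1, r1, #4: r1=212+4=216
after ADD r0, r0, #2: r0=8+2=10
CMP r0, #10  (cmp 10,10)
BNE L1: not taken
STR r3, [204] → M[204]=68
halt.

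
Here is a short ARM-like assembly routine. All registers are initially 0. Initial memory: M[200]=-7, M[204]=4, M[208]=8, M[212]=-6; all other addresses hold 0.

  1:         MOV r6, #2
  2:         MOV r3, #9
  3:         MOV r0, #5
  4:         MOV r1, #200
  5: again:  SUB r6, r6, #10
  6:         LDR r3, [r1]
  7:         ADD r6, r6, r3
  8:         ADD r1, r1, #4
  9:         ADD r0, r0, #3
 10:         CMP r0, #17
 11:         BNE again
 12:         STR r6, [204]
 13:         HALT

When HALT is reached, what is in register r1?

MOV r6, #2 → r6=2
MOV r3, #9 → r3=9
MOV r0, #5 → r0=5
MOV r1, #200 → r1=200
SUB r6, r6, #10 → r6=2-10=-8
LDR r3, [r1] → r3=M[200]=-7
ADD r6, r6, r3 → r6=(-8)+(-7)=-15
ADD r1, r1, #4 → r1=200+4=204
ADD r0, r0, #3 → r0=5+3=8
CMP r0, #17  (cmp 8,17)
BNE again: taken
SUB r6, r6, #10 → r6=(-15)-10=-25
LDR r3, [r1] → r3=M[204]=4
ADD r6, r6, r3 → r6=(-25)+4=-21
ADD r1, r1, #4 → r1=204+4=208
ADD r0, r0, #3 → r0=8+3=11
CMP r0, #17  (cmp 11,17)
BNE again: taken
SUB r6, r6, #10 → r6=(-21)-10=-31
LDR r3, [r1] → r3=M[208]=8
ADD r6, r6, r3 → r6=(-31)+8=-23
ADD r1, r1, #4 → r1=208+4=212
ADD r0, r0, #3 → r0=11+3=14
CMP r0, #17  (cmp 14,17)
BNE again: taken
SUB r6, r6, #10 → r6=(-23)-10=-33
LDR r3, [r1] → r3=M[212]=-6
ADD r6, r6, r3 → r6=(-33)+(-6)=-39
ADD r1, r1, #4 → r1=212+4=216
ADD r0, r0, #3 → r0=14+3=17
CMP r0, #17  (cmp 17,17)
BNE again: not taken
STR r6, [204] → M[204]=-39
halt.

216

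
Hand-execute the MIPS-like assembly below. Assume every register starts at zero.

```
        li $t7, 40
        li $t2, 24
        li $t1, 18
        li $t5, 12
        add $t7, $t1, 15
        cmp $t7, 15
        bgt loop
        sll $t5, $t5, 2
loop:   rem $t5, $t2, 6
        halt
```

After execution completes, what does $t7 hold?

li $t7, 40 → $t7=40
li $t2, 24 → $t2=24
li $t1, 18 → $t1=18
li $t5, 12 → $t5=12
add $t7, $t1, 15 → $t7=18+15=33
cmp $t7, 15  (cmp 33,15)
bgt loop: taken
rem $t5, $t2, 6 → $t5=24%6=0
halt.

33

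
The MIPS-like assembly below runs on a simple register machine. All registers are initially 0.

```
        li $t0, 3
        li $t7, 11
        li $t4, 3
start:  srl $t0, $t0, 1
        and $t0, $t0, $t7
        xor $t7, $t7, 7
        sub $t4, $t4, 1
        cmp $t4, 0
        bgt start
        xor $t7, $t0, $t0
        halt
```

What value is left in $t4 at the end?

li $t0, 3 → $t0=3
li $t7, 11 → $t7=11
li $t4, 3 → $t4=3
srl $t0, $t0, 1 → $t0=3>>1=1
and $t0, $t0, $t7 → $t0=1&11=1
xor $t7, $t7, 7 → $t7=11^7=12
sub $t4, $t4, 1 → $t4=3-1=2
cmp $t4, 0  (cmp 2,0)
bgt start: taken
srl $t0, $t0, 1 → $t0=1>>1=0
and $t0, $t0, $t7 → $t0=0&12=0
xor $t7, $t7, 7 → $t7=12^7=11
sub $t4, $t4, 1 → $t4=2-1=1
cmp $t4, 0  (cmp 1,0)
bgt start: taken
srl $t0, $t0, 1 → $t0=0>>1=0
and $t0, $t0, $t7 → $t0=0&11=0
xor $t7, $t7, 7 → $t7=11^7=12
sub $t4, $t4, 1 → $t4=1-1=0
cmp $t4, 0  (cmp 0,0)
bgt start: not taken
xor $t7, $t0, $t0 → $t7=0^0=0
halt.

0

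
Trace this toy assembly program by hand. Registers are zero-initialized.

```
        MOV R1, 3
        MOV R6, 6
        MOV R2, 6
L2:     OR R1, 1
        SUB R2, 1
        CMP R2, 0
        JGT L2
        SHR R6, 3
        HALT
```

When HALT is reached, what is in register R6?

0

after MOV R1, 3: R1=3
after MOV R6, 6: R6=6
after MOV R2, 6: R2=6
after OR R1, 1: R1=3|1=3
after SUB R2, 1: R2=6-1=5
CMP R2, 0  (cmp 5,0)
JGT L2: taken
after OR R1, 1: R1=3|1=3
after SUB R2, 1: R2=5-1=4
CMP R2, 0  (cmp 4,0)
JGT L2: taken
after OR R1, 1: R1=3|1=3
after SUB R2, 1: R2=4-1=3
CMP R2, 0  (cmp 3,0)
JGT L2: taken
after OR R1, 1: R1=3|1=3
after SUB R2, 1: R2=3-1=2
CMP R2, 0  (cmp 2,0)
JGT L2: taken
after OR R1, 1: R1=3|1=3
after SUB R2, 1: R2=2-1=1
CMP R2, 0  (cmp 1,0)
JGT L2: taken
after OR R1, 1: R1=3|1=3
after SUB R2, 1: R2=1-1=0
CMP R2, 0  (cmp 0,0)
JGT L2: not taken
after SHR R6, 3: R6=6>>3=0
halt.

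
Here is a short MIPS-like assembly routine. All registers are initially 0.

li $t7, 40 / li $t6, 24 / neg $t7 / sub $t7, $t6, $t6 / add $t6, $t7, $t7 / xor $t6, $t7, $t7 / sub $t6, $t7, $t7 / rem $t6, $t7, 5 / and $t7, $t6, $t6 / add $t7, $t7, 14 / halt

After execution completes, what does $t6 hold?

$t7=40
$t6=24
$t7=-(40)=-40
$t7=24-24=0
$t6=0+0=0
$t6=0^0=0
$t6=0-0=0
$t6=0%5=0
$t7=0&0=0
$t7=0+14=14
halt.

0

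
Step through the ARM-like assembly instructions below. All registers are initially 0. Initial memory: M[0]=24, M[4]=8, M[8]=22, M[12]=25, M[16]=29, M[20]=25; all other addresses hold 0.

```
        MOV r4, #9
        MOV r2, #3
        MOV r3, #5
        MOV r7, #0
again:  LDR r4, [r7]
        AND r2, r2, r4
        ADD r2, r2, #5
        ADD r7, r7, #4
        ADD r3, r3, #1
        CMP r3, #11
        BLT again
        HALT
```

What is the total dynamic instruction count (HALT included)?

47

after MOV r4, #9: r4=9
after MOV r2, #3: r2=3
after MOV r3, #5: r3=5
after MOV r7, #0: r7=0
after LDR r4, [r7]: r4=M[0]=24
after AND r2, r2, r4: r2=3&24=0
after ADD r2, r2, #5: r2=0+5=5
after ADD r7, r7, #4: r7=0+4=4
after ADD r3, r3, #1: r3=5+1=6
CMP r3, #11  (cmp 6,11)
BLT again: taken
after LDR r4, [r7]: r4=M[4]=8
after AND r2, r2, r4: r2=5&8=0
after ADD r2, r2, #5: r2=0+5=5
after ADD r7, r7, #4: r7=4+4=8
after ADD r3, r3, #1: r3=6+1=7
CMP r3, #11  (cmp 7,11)
BLT again: taken
after LDR r4, [r7]: r4=M[8]=22
after AND r2, r2, r4: r2=5&22=4
after ADD r2, r2, #5: r2=4+5=9
after ADD r7, r7, #4: r7=8+4=12
after ADD r3, r3, #1: r3=7+1=8
CMP r3, #11  (cmp 8,11)
BLT again: taken
after LDR r4, [r7]: r4=M[12]=25
after AND r2, r2, r4: r2=9&25=9
after ADD r2, r2, #5: r2=9+5=14
after ADD r7, r7, #4: r7=12+4=16
after ADD r3, r3, #1: r3=8+1=9
CMP r3, #11  (cmp 9,11)
BLT again: taken
after LDR r4, [r7]: r4=M[16]=29
after AND r2, r2, r4: r2=14&29=12
after ADD r2, r2, #5: r2=12+5=17
after ADD r7, r7, #4: r7=16+4=20
after ADD r3, r3, #1: r3=9+1=10
CMP r3, #11  (cmp 10,11)
BLT again: taken
after LDR r4, [r7]: r4=M[20]=25
after AND r2, r2, r4: r2=17&25=17
after ADD r2, r2, #5: r2=17+5=22
after ADD r7, r7, #4: r7=20+4=24
after ADD r3, r3, #1: r3=10+1=11
CMP r3, #11  (cmp 11,11)
BLT again: not taken
halt.
Total executed instructions: 47.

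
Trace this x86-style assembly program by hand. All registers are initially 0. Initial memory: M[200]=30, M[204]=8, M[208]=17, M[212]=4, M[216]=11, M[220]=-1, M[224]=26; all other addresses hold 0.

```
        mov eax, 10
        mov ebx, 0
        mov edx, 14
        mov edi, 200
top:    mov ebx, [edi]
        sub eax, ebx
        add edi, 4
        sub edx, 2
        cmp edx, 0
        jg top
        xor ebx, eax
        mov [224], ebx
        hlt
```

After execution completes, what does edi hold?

228

eax=10
ebx=0
edx=14
edi=200
ebx=M[200]=30
eax=10-30=-20
edi=200+4=204
edx=14-2=12
cmp edx, 0  (cmp 12,0)
jg top: taken
ebx=M[204]=8
eax=(-20)-8=-28
edi=204+4=208
edx=12-2=10
cmp edx, 0  (cmp 10,0)
jg top: taken
ebx=M[208]=17
eax=(-28)-17=-45
edi=208+4=212
edx=10-2=8
cmp edx, 0  (cmp 8,0)
jg top: taken
ebx=M[212]=4
eax=(-45)-4=-49
edi=212+4=216
edx=8-2=6
cmp edx, 0  (cmp 6,0)
jg top: taken
ebx=M[216]=11
eax=(-49)-11=-60
edi=216+4=220
edx=6-2=4
cmp edx, 0  (cmp 4,0)
jg top: taken
ebx=M[220]=-1
eax=(-60)-(-1)=-59
edi=220+4=224
edx=4-2=2
cmp edx, 0  (cmp 2,0)
jg top: taken
ebx=M[224]=26
eax=(-59)-26=-85
edi=224+4=228
edx=2-2=0
cmp edx, 0  (cmp 0,0)
jg top: not taken
ebx=26^(-85)=-79
mov [224], ebx → M[224]=-79
halt.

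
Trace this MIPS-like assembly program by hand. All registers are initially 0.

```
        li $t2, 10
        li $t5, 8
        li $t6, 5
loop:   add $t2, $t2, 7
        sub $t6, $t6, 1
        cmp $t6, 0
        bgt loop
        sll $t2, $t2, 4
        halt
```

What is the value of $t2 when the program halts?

$t2=10
$t5=8
$t6=5
$t2=10+7=17
$t6=5-1=4
cmp $t6, 0  (cmp 4,0)
bgt loop: taken
$t2=17+7=24
$t6=4-1=3
cmp $t6, 0  (cmp 3,0)
bgt loop: taken
$t2=24+7=31
$t6=3-1=2
cmp $t6, 0  (cmp 2,0)
bgt loop: taken
$t2=31+7=38
$t6=2-1=1
cmp $t6, 0  (cmp 1,0)
bgt loop: taken
$t2=38+7=45
$t6=1-1=0
cmp $t6, 0  (cmp 0,0)
bgt loop: not taken
$t2=45<<4=720
halt.

720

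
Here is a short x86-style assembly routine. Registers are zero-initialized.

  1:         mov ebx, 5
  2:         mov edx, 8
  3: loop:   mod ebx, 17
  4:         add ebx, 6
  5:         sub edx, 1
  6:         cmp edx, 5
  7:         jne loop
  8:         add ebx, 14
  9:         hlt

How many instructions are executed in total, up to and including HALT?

after mov ebx, 5: ebx=5
after mov edx, 8: edx=8
after mod ebx, 17: ebx=5%17=5
after add ebx, 6: ebx=5+6=11
after sub edx, 1: edx=8-1=7
cmp edx, 5  (cmp 7,5)
jne loop: taken
after mod ebx, 17: ebx=11%17=11
after add ebx, 6: ebx=11+6=17
after sub edx, 1: edx=7-1=6
cmp edx, 5  (cmp 6,5)
jne loop: taken
after mod ebx, 17: ebx=17%17=0
after add ebx, 6: ebx=0+6=6
after sub edx, 1: edx=6-1=5
cmp edx, 5  (cmp 5,5)
jne loop: not taken
after add ebx, 14: ebx=6+14=20
halt.
Total executed instructions: 19.

19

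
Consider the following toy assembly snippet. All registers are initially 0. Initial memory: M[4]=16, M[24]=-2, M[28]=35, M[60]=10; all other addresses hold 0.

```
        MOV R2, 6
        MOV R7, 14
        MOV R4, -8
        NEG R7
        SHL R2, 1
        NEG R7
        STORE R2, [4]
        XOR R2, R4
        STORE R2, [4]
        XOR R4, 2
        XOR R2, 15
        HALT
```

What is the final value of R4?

-6

R2=6
R7=14
R4=-8
R7=-(14)=-14
R2=6<<1=12
R7=-(-14)=14
STORE R2, [4] → M[4]=12
R2=12^(-8)=-12
STORE R2, [4] → M[4]=-12
R4=(-8)^2=-6
R2=(-12)^15=-5
halt.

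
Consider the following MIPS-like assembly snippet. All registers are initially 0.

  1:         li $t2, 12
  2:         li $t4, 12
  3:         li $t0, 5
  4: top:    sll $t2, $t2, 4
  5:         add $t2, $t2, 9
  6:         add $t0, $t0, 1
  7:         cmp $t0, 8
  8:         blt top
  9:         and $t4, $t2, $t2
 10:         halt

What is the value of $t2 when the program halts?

51609

after li $t2, 12: $t2=12
after li $t4, 12: $t4=12
after li $t0, 5: $t0=5
after sll $t2, $t2, 4: $t2=12<<4=192
after add $t2, $t2, 9: $t2=192+9=201
after add $t0, $t0, 1: $t0=5+1=6
cmp $t0, 8  (cmp 6,8)
blt top: taken
after sll $t2, $t2, 4: $t2=201<<4=3216
after add $t2, $t2, 9: $t2=3216+9=3225
after add $t0, $t0, 1: $t0=6+1=7
cmp $t0, 8  (cmp 7,8)
blt top: taken
after sll $t2, $t2, 4: $t2=3225<<4=51600
after add $t2, $t2, 9: $t2=51600+9=51609
after add $t0, $t0, 1: $t0=7+1=8
cmp $t0, 8  (cmp 8,8)
blt top: not taken
after and $t4, $t2, $t2: $t4=51609&51609=51609
halt.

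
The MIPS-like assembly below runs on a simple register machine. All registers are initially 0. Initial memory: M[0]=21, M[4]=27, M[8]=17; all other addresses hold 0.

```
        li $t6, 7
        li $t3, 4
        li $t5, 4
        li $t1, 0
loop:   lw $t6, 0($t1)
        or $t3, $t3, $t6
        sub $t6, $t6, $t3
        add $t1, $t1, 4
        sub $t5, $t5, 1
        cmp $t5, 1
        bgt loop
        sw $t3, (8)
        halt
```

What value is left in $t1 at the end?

$t6=7
$t3=4
$t5=4
$t1=0
$t6=M[0]=21
$t3=4|21=21
$t6=21-21=0
$t1=0+4=4
$t5=4-1=3
cmp $t5, 1  (cmp 3,1)
bgt loop: taken
$t6=M[4]=27
$t3=21|27=31
$t6=27-31=-4
$t1=4+4=8
$t5=3-1=2
cmp $t5, 1  (cmp 2,1)
bgt loop: taken
$t6=M[8]=17
$t3=31|17=31
$t6=17-31=-14
$t1=8+4=12
$t5=2-1=1
cmp $t5, 1  (cmp 1,1)
bgt loop: not taken
sw $t3, (8) → M[8]=31
halt.

12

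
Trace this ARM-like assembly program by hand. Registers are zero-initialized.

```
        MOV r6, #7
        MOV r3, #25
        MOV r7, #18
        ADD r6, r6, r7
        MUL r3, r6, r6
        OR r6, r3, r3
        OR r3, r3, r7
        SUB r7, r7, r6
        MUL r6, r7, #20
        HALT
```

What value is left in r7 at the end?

r6=7
r3=25
r7=18
r6=7+18=25
r3=25*25=625
r6=625|625=625
r3=625|18=627
r7=18-625=-607
r6=(-607)*20=-12140
halt.

-607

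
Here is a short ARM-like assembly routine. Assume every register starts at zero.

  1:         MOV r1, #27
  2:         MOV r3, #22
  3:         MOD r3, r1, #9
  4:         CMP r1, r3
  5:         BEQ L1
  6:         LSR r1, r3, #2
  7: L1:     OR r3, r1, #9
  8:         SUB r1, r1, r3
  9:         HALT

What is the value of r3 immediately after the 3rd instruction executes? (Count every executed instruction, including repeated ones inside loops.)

0

r1=27
r3=22
r3=27%9=0
After step 3: r3 = 0.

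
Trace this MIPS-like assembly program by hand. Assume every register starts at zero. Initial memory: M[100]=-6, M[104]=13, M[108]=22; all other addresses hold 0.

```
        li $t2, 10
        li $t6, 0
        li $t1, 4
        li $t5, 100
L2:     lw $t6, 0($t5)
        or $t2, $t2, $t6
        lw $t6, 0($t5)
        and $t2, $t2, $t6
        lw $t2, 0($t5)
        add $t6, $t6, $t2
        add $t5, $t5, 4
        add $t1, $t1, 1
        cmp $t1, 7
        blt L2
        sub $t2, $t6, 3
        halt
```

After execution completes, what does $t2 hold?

41

$t2=10
$t6=0
$t1=4
$t5=100
$t6=M[100]=-6
$t2=10|(-6)=-6
$t6=M[100]=-6
$t2=(-6)&(-6)=-6
$t2=M[100]=-6
$t6=(-6)+(-6)=-12
$t5=100+4=104
$t1=4+1=5
cmp $t1, 7  (cmp 5,7)
blt L2: taken
$t6=M[104]=13
$t2=(-6)|13=-1
$t6=M[104]=13
$t2=(-1)&13=13
$t2=M[104]=13
$t6=13+13=26
$t5=104+4=108
$t1=5+1=6
cmp $t1, 7  (cmp 6,7)
blt L2: taken
$t6=M[108]=22
$t2=13|22=31
$t6=M[108]=22
$t2=31&22=22
$t2=M[108]=22
$t6=22+22=44
$t5=108+4=112
$t1=6+1=7
cmp $t1, 7  (cmp 7,7)
blt L2: not taken
$t2=44-3=41
halt.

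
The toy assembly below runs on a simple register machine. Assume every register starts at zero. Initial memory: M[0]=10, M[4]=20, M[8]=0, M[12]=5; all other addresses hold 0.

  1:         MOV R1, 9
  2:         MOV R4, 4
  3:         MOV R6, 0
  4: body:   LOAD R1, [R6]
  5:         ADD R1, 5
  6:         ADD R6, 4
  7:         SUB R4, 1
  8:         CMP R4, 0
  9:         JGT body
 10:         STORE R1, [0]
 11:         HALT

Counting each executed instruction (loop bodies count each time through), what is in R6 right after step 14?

8

R1=9
R4=4
R6=0
R1=M[0]=10
R1=10+5=15
R6=0+4=4
R4=4-1=3
CMP R4, 0  (cmp 3,0)
JGT body: taken
R1=M[4]=20
R1=20+5=25
R6=4+4=8
R4=3-1=2
CMP R4, 0  (cmp 2,0)
After step 14: R6 = 8.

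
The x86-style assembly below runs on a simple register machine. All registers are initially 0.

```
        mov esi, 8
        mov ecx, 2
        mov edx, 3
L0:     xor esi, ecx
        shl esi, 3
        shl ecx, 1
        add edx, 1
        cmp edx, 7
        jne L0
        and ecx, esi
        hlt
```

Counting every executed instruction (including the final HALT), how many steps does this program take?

esi=8
ecx=2
edx=3
esi=8^2=10
esi=10<<3=80
ecx=2<<1=4
edx=3+1=4
cmp edx, 7  (cmp 4,7)
jne L0: taken
esi=80^4=84
esi=84<<3=672
ecx=4<<1=8
edx=4+1=5
cmp edx, 7  (cmp 5,7)
jne L0: taken
esi=672^8=680
esi=680<<3=5440
ecx=8<<1=16
edx=5+1=6
cmp edx, 7  (cmp 6,7)
jne L0: taken
esi=5440^16=5456
esi=5456<<3=43648
ecx=16<<1=32
edx=6+1=7
cmp edx, 7  (cmp 7,7)
jne L0: not taken
ecx=32&43648=0
halt.
Total executed instructions: 29.

29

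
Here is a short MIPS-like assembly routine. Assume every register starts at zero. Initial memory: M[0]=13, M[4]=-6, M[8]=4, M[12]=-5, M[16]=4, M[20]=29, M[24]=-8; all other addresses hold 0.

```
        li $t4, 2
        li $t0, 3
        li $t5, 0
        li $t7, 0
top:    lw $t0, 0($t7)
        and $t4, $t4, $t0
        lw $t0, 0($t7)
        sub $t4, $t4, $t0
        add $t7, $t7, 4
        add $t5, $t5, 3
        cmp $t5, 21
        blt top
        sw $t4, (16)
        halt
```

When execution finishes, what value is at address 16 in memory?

$t4=2
$t0=3
$t5=0
$t7=0
$t0=M[0]=13
$t4=2&13=0
$t0=M[0]=13
$t4=0-13=-13
$t7=0+4=4
$t5=0+3=3
cmp $t5, 21  (cmp 3,21)
blt top: taken
$t0=M[4]=-6
$t4=(-13)&(-6)=-14
$t0=M[4]=-6
$t4=(-14)-(-6)=-8
$t7=4+4=8
$t5=3+3=6
cmp $t5, 21  (cmp 6,21)
blt top: taken
$t0=M[8]=4
$t4=(-8)&4=0
$t0=M[8]=4
$t4=0-4=-4
$t7=8+4=12
$t5=6+3=9
cmp $t5, 21  (cmp 9,21)
blt top: taken
$t0=M[12]=-5
$t4=(-4)&(-5)=-8
$t0=M[12]=-5
$t4=(-8)-(-5)=-3
$t7=12+4=16
$t5=9+3=12
cmp $t5, 21  (cmp 12,21)
blt top: taken
$t0=M[16]=4
$t4=(-3)&4=4
$t0=M[16]=4
$t4=4-4=0
$t7=16+4=20
$t5=12+3=15
cmp $t5, 21  (cmp 15,21)
blt top: taken
$t0=M[20]=29
$t4=0&29=0
$t0=M[20]=29
$t4=0-29=-29
$t7=20+4=24
$t5=15+3=18
cmp $t5, 21  (cmp 18,21)
blt top: taken
$t0=M[24]=-8
$t4=(-29)&(-8)=-32
$t0=M[24]=-8
$t4=(-32)-(-8)=-24
$t7=24+4=28
$t5=18+3=21
cmp $t5, 21  (cmp 21,21)
blt top: not taken
sw $t4, (16) → M[16]=-24
halt.

-24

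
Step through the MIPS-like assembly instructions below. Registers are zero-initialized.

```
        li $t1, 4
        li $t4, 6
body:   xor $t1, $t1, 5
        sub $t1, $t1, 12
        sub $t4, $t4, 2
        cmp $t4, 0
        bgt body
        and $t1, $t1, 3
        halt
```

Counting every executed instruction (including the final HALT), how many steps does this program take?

19

after li $t1, 4: $t1=4
after li $t4, 6: $t4=6
after xor $t1, $t1, 5: $t1=4^5=1
after sub $t1, $t1, 12: $t1=1-12=-11
after sub $t4, $t4, 2: $t4=6-2=4
cmp $t4, 0  (cmp 4,0)
bgt body: taken
after xor $t1, $t1, 5: $t1=(-11)^5=-16
after sub $t1, $t1, 12: $t1=(-16)-12=-28
after sub $t4, $t4, 2: $t4=4-2=2
cmp $t4, 0  (cmp 2,0)
bgt body: taken
after xor $t1, $t1, 5: $t1=(-28)^5=-31
after sub $t1, $t1, 12: $t1=(-31)-12=-43
after sub $t4, $t4, 2: $t4=2-2=0
cmp $t4, 0  (cmp 0,0)
bgt body: not taken
after and $t1, $t1, 3: $t1=(-43)&3=1
halt.
Total executed instructions: 19.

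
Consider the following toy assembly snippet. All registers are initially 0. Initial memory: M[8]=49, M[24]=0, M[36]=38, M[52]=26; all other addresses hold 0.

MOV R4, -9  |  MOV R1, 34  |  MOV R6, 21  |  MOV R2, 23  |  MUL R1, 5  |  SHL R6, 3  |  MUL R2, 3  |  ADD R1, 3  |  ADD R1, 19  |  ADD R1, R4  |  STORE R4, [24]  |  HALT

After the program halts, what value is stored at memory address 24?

MOV R4, -9 → R4=-9
MOV R1, 34 → R1=34
MOV R6, 21 → R6=21
MOV R2, 23 → R2=23
MUL R1, 5 → R1=34*5=170
SHL R6, 3 → R6=21<<3=168
MUL R2, 3 → R2=23*3=69
ADD R1, 3 → R1=170+3=173
ADD R1, 19 → R1=173+19=192
ADD R1, R4 → R1=192+(-9)=183
STORE R4, [24] → M[24]=-9
halt.

-9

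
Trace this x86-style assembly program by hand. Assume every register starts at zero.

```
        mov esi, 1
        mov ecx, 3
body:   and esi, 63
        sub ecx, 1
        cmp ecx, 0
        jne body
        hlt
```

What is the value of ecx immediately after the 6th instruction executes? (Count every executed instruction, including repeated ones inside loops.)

2

after mov esi, 1: esi=1
after mov ecx, 3: ecx=3
after and esi, 63: esi=1&63=1
after sub ecx, 1: ecx=3-1=2
cmp ecx, 0  (cmp 2,0)
jne body: taken
After step 6: ecx = 2.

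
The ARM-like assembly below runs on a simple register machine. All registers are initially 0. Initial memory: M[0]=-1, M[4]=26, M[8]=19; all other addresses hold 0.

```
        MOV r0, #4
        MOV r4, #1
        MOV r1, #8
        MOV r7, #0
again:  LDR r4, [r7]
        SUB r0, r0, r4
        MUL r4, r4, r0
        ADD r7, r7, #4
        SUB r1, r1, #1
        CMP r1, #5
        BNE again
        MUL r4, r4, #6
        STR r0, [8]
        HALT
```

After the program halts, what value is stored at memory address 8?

MOV r0, #4 → r0=4
MOV r4, #1 → r4=1
MOV r1, #8 → r1=8
MOV r7, #0 → r7=0
LDR r4, [r7] → r4=M[0]=-1
SUB r0, r0, r4 → r0=4-(-1)=5
MUL r4, r4, r0 → r4=(-1)*5=-5
ADD r7, r7, #4 → r7=0+4=4
SUB r1, r1, #1 → r1=8-1=7
CMP r1, #5  (cmp 7,5)
BNE again: taken
LDR r4, [r7] → r4=M[4]=26
SUB r0, r0, r4 → r0=5-26=-21
MUL r4, r4, r0 → r4=26*(-21)=-546
ADD r7, r7, #4 → r7=4+4=8
SUB r1, r1, #1 → r1=7-1=6
CMP r1, #5  (cmp 6,5)
BNE again: taken
LDR r4, [r7] → r4=M[8]=19
SUB r0, r0, r4 → r0=(-21)-19=-40
MUL r4, r4, r0 → r4=19*(-40)=-760
ADD r7, r7, #4 → r7=8+4=12
SUB r1, r1, #1 → r1=6-1=5
CMP r1, #5  (cmp 5,5)
BNE again: not taken
MUL r4, r4, #6 → r4=(-760)*6=-4560
STR r0, [8] → M[8]=-40
halt.

-40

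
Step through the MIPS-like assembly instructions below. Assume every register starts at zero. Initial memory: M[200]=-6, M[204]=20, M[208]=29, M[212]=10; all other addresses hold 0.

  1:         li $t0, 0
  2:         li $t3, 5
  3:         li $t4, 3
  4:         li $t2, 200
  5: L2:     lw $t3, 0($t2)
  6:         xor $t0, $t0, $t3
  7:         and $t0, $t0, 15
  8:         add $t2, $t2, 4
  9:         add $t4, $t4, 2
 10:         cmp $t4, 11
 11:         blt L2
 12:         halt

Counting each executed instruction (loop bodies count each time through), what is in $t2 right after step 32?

li $t0, 0 → $t0=0
li $t3, 5 → $t3=5
li $t4, 3 → $t4=3
li $t2, 200 → $t2=200
lw $t3, 0($t2) → $t3=M[200]=-6
xor $t0, $t0, $t3 → $t0=0^(-6)=-6
and $t0, $t0, 15 → $t0=(-6)&15=10
add $t2, $t2, 4 → $t2=200+4=204
add $t4, $t4, 2 → $t4=3+2=5
cmp $t4, 11  (cmp 5,11)
blt L2: taken
lw $t3, 0($t2) → $t3=M[204]=20
xor $t0, $t0, $t3 → $t0=10^20=30
and $t0, $t0, 15 → $t0=30&15=14
add $t2, $t2, 4 → $t2=204+4=208
add $t4, $t4, 2 → $t4=5+2=7
cmp $t4, 11  (cmp 7,11)
blt L2: taken
lw $t3, 0($t2) → $t3=M[208]=29
xor $t0, $t0, $t3 → $t0=14^29=19
and $t0, $t0, 15 → $t0=19&15=3
add $t2, $t2, 4 → $t2=208+4=212
add $t4, $t4, 2 → $t4=7+2=9
cmp $t4, 11  (cmp 9,11)
blt L2: taken
lw $t3, 0($t2) → $t3=M[212]=10
xor $t0, $t0, $t3 → $t0=3^10=9
and $t0, $t0, 15 → $t0=9&15=9
add $t2, $t2, 4 → $t2=212+4=216
add $t4, $t4, 2 → $t4=9+2=11
cmp $t4, 11  (cmp 11,11)
blt L2: not taken
After step 32: $t2 = 216.

216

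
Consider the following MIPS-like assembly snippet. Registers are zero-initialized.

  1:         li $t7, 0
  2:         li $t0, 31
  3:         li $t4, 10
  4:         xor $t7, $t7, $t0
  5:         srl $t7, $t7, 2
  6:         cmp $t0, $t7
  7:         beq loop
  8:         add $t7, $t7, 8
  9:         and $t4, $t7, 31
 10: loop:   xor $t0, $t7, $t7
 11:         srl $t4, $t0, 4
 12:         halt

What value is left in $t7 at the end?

15

li $t7, 0 → $t7=0
li $t0, 31 → $t0=31
li $t4, 10 → $t4=10
xor $t7, $t7, $t0 → $t7=0^31=31
srl $t7, $t7, 2 → $t7=31>>2=7
cmp $t0, $t7  (cmp 31,7)
beq loop: not taken
add $t7, $t7, 8 → $t7=7+8=15
and $t4, $t7, 31 → $t4=15&31=15
xor $t0, $t7, $t7 → $t0=15^15=0
srl $t4, $t0, 4 → $t4=0>>4=0
halt.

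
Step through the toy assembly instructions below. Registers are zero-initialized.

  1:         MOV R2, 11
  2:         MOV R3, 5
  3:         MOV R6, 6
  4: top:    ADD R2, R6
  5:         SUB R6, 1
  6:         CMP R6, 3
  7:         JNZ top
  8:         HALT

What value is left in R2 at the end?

after MOV R2, 11: R2=11
after MOV R3, 5: R3=5
after MOV R6, 6: R6=6
after ADD R2, R6: R2=11+6=17
after SUB R6, 1: R6=6-1=5
CMP R6, 3  (cmp 5,3)
JNZ top: taken
after ADD R2, R6: R2=17+5=22
after SUB R6, 1: R6=5-1=4
CMP R6, 3  (cmp 4,3)
JNZ top: taken
after ADD R2, R6: R2=22+4=26
after SUB R6, 1: R6=4-1=3
CMP R6, 3  (cmp 3,3)
JNZ top: not taken
halt.

26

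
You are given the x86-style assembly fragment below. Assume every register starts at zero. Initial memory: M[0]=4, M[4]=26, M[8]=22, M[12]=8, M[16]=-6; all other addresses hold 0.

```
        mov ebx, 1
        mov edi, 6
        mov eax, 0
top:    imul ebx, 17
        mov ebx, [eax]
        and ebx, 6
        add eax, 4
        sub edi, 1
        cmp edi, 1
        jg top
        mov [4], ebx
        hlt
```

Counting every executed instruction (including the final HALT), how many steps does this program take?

40

ebx=1
edi=6
eax=0
ebx=1*17=17
ebx=M[0]=4
ebx=4&6=4
eax=0+4=4
edi=6-1=5
cmp edi, 1  (cmp 5,1)
jg top: taken
ebx=4*17=68
ebx=M[4]=26
ebx=26&6=2
eax=4+4=8
edi=5-1=4
cmp edi, 1  (cmp 4,1)
jg top: taken
ebx=2*17=34
ebx=M[8]=22
ebx=22&6=6
eax=8+4=12
edi=4-1=3
cmp edi, 1  (cmp 3,1)
jg top: taken
ebx=6*17=102
ebx=M[12]=8
ebx=8&6=0
eax=12+4=16
edi=3-1=2
cmp edi, 1  (cmp 2,1)
jg top: taken
ebx=0*17=0
ebx=M[16]=-6
ebx=(-6)&6=2
eax=16+4=20
edi=2-1=1
cmp edi, 1  (cmp 1,1)
jg top: not taken
mov [4], ebx → M[4]=2
halt.
Total executed instructions: 40.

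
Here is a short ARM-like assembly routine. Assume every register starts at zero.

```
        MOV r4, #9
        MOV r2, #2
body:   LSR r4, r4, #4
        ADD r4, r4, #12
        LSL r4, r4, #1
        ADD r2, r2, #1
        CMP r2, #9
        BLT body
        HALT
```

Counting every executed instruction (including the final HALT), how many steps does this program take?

45

MOV r4, #9 → r4=9
MOV r2, #2 → r2=2
LSR r4, r4, #4 → r4=9>>4=0
ADD r4, r4, #12 → r4=0+12=12
LSL r4, r4, #1 → r4=12<<1=24
ADD r2, r2, #1 → r2=2+1=3
CMP r2, #9  (cmp 3,9)
BLT body: taken
LSR r4, r4, #4 → r4=24>>4=1
ADD r4, r4, #12 → r4=1+12=13
LSL r4, r4, #1 → r4=13<<1=26
ADD r2, r2, #1 → r2=3+1=4
CMP r2, #9  (cmp 4,9)
BLT body: taken
LSR r4, r4, #4 → r4=26>>4=1
ADD r4, r4, #12 → r4=1+12=13
LSL r4, r4, #1 → r4=13<<1=26
ADD r2, r2, #1 → r2=4+1=5
CMP r2, #9  (cmp 5,9)
BLT body: taken
LSR r4, r4, #4 → r4=26>>4=1
ADD r4, r4, #12 → r4=1+12=13
LSL r4, r4, #1 → r4=13<<1=26
ADD r2, r2, #1 → r2=5+1=6
CMP r2, #9  (cmp 6,9)
BLT body: taken
LSR r4, r4, #4 → r4=26>>4=1
ADD r4, r4, #12 → r4=1+12=13
LSL r4, r4, #1 → r4=13<<1=26
ADD r2, r2, #1 → r2=6+1=7
CMP r2, #9  (cmp 7,9)
BLT body: taken
LSR r4, r4, #4 → r4=26>>4=1
ADD r4, r4, #12 → r4=1+12=13
LSL r4, r4, #1 → r4=13<<1=26
ADD r2, r2, #1 → r2=7+1=8
CMP r2, #9  (cmp 8,9)
BLT body: taken
LSR r4, r4, #4 → r4=26>>4=1
ADD r4, r4, #12 → r4=1+12=13
LSL r4, r4, #1 → r4=13<<1=26
ADD r2, r2, #1 → r2=8+1=9
CMP r2, #9  (cmp 9,9)
BLT body: not taken
halt.
Total executed instructions: 45.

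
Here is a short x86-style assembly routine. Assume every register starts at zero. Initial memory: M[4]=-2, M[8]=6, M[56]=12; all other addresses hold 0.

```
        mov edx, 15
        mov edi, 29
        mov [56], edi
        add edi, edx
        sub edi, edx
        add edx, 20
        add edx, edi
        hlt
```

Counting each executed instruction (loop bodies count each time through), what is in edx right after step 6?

mov edx, 15 → edx=15
mov edi, 29 → edi=29
mov [56], edi → M[56]=29
add edi, edx → edi=29+15=44
sub edi, edx → edi=44-15=29
add edx, 20 → edx=15+20=35
After step 6: edx = 35.

35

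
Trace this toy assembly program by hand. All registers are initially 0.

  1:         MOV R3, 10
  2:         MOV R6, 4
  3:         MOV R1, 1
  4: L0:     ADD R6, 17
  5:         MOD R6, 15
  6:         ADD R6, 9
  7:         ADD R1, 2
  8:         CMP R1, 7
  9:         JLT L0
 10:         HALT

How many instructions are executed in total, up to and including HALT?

22

R3=10
R6=4
R1=1
R6=4+17=21
R6=21%15=6
R6=6+9=15
R1=1+2=3
CMP R1, 7  (cmp 3,7)
JLT L0: taken
R6=15+17=32
R6=32%15=2
R6=2+9=11
R1=3+2=5
CMP R1, 7  (cmp 5,7)
JLT L0: taken
R6=11+17=28
R6=28%15=13
R6=13+9=22
R1=5+2=7
CMP R1, 7  (cmp 7,7)
JLT L0: not taken
halt.
Total executed instructions: 22.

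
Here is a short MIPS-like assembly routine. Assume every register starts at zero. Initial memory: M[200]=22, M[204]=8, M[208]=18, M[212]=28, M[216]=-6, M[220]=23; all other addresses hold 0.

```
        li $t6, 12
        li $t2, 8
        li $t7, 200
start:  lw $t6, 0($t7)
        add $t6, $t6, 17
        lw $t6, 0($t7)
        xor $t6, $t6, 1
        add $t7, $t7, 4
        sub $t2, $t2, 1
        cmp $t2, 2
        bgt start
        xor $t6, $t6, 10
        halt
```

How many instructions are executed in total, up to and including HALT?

li $t6, 12 → $t6=12
li $t2, 8 → $t2=8
li $t7, 200 → $t7=200
lw $t6, 0($t7) → $t6=M[200]=22
add $t6, $t6, 17 → $t6=22+17=39
lw $t6, 0($t7) → $t6=M[200]=22
xor $t6, $t6, 1 → $t6=22^1=23
add $t7, $t7, 4 → $t7=200+4=204
sub $t2, $t2, 1 → $t2=8-1=7
cmp $t2, 2  (cmp 7,2)
bgt start: taken
lw $t6, 0($t7) → $t6=M[204]=8
add $t6, $t6, 17 → $t6=8+17=25
lw $t6, 0($t7) → $t6=M[204]=8
xor $t6, $t6, 1 → $t6=8^1=9
add $t7, $t7, 4 → $t7=204+4=208
sub $t2, $t2, 1 → $t2=7-1=6
cmp $t2, 2  (cmp 6,2)
bgt start: taken
lw $t6, 0($t7) → $t6=M[208]=18
add $t6, $t6, 17 → $t6=18+17=35
lw $t6, 0($t7) → $t6=M[208]=18
xor $t6, $t6, 1 → $t6=18^1=19
add $t7, $t7, 4 → $t7=208+4=212
sub $t2, $t2, 1 → $t2=6-1=5
cmp $t2, 2  (cmp 5,2)
bgt start: taken
lw $t6, 0($t7) → $t6=M[212]=28
add $t6, $t6, 17 → $t6=28+17=45
lw $t6, 0($t7) → $t6=M[212]=28
xor $t6, $t6, 1 → $t6=28^1=29
add $t7, $t7, 4 → $t7=212+4=216
sub $t2, $t2, 1 → $t2=5-1=4
cmp $t2, 2  (cmp 4,2)
bgt start: taken
lw $t6, 0($t7) → $t6=M[216]=-6
add $t6, $t6, 17 → $t6=(-6)+17=11
lw $t6, 0($t7) → $t6=M[216]=-6
xor $t6, $t6, 1 → $t6=(-6)^1=-5
add $t7, $t7, 4 → $t7=216+4=220
sub $t2, $t2, 1 → $t2=4-1=3
cmp $t2, 2  (cmp 3,2)
bgt start: taken
lw $t6, 0($t7) → $t6=M[220]=23
add $t6, $t6, 17 → $t6=23+17=40
lw $t6, 0($t7) → $t6=M[220]=23
xor $t6, $t6, 1 → $t6=23^1=22
add $t7, $t7, 4 → $t7=220+4=224
sub $t2, $t2, 1 → $t2=3-1=2
cmp $t2, 2  (cmp 2,2)
bgt start: not taken
xor $t6, $t6, 10 → $t6=22^10=28
halt.
Total executed instructions: 53.

53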